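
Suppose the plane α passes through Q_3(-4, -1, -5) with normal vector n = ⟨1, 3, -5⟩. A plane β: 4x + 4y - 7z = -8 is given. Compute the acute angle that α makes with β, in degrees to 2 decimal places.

α: n·r = n·Q_3 gives x + 3y - 5z = 18.
cos θ = |n₁·n₂| / (|n₁||n₂|) = |51| / (√35 · √81).
θ = arccos(0.95784) ≈ 16.70°.

16.70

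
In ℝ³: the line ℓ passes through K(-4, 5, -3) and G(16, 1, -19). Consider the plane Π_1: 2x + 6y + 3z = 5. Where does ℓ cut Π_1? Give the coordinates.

A direction vector for ℓ is G − K = (20, -4, -16).
Substitute r = (-4, 5, -3) + t(20, -4, -16) into the plane: 13 + (-32)t = 5, so t = 1/4.
Intersection: (-4, 5, -3) + (1/4)·(20, -4, -16) = (1, 4, -7).

(1, 4, -7)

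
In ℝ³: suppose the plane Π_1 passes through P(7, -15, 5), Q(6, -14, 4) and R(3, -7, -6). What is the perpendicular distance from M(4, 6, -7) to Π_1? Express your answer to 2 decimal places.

10.46

PQ = (-1, 1, -1), PR = (-4, 8, -11); a normal to Π_1 is PQ × PR = (-3, -7, -4).
Using P: Π_1 has equation -3x - 7y - 4z = 64.
n·M − d = (-3)·(4) + (-7)·(6) + (-4)·(-7) − 64 = -90; |n| = √74.
Distance = |-90| / √74 = 90/√74 ≈ 10.46.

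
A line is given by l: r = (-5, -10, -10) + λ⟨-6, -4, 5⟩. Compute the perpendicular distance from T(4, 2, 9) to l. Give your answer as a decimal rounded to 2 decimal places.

24.19

Taking (-5, -10, -10) on l with direction v = (-6, -4, 5): w = T − (-5, -10, -10) = (9, 12, 19), and w × v = (136, -159, 36).
Distance = |w × v| / |v| = √45073 / √77 ≈ 24.19.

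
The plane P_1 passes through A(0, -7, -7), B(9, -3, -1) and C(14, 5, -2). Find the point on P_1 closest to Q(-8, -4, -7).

AB = (9, 4, 6), AC = (14, 12, 5); a normal to P_1 is AB × AC = (-52, 39, 52).
Using A: P_1 has equation -52x + 39y + 52z = -637.
Foot = Q − λn with λ = (n·Q − d)/|n|² = (-104 − (-637))/6929 = 1/13.
Foot = (-8, -4, -7) − (1/13)·(-52, 39, 52) = (-4, -7, -11).

(-4, -7, -11)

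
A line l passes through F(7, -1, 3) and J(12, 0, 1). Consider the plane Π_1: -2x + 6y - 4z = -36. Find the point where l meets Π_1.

A direction vector for l is J − F = (5, 1, -2).
Substitute r = (7, -1, 3) + t(5, 1, -2) into the plane: -32 + 4t = -36, so t = -1.
Intersection: (7, -1, 3) + (-1)·(5, 1, -2) = (2, -2, 5).

(2, -2, 5)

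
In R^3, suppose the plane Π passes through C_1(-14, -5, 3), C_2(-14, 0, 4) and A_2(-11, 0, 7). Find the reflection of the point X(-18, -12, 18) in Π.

(2, -8, -2)

C_1C_2 = (0, 5, 1), C_1A_2 = (3, 5, 4); a normal to Π is C_1C_2 × C_1A_2 = (15, 3, -15).
Using C_1: Π has equation 15x + 3y - 15z = -270.
λ = (n·X − d)/|n|² = (-576 − (-270))/459 = -2/3.
Reflection = X − 2λn = (-18, -12, 18) − (-4/3)·(15, 3, -15) = (2, -8, -2).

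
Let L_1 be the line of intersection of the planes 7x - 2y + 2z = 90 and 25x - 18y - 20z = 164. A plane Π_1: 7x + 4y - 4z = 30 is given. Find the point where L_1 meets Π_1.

(10, -3, 7)

Direction of L_1: (7, -2, 2) × (25, -18, -20) = (76, 190, -76).
A point on L_1: solving the two plane equations with x = 16 gives (16, 12, 1).
Substitute r = (16, 12, 1) + t(76, 190, -76) into the plane: 156 + 1596t = 30, so t = -3/38.
Intersection: (16, 12, 1) + (-3/38)·(76, 190, -76) = (10, -3, 7).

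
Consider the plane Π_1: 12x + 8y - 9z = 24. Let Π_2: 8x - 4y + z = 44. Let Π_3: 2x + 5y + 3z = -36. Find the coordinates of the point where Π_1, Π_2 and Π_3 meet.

Solving the 3×3 linear system 12x + 8y - 9z = 24, 8x - 4y + z = 44, 2x + 5y + 3z = -36 (e.g. by elimination or Cramer's rule, determinant = -812) gives (3, -6, -4).

(3, -6, -4)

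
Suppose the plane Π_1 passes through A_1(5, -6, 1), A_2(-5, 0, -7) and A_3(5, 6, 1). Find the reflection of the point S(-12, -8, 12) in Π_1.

A_1A_2 = (-10, 6, -8), A_1A_3 = (0, 12, 0); a normal to Π_1 is A_1A_2 × A_1A_3 = (96, 0, -120).
Using A_1: Π_1 has equation 96x - 120z = 360.
λ = (n·S − d)/|n|² = (-2592 − 360)/23616 = -1/8.
Reflection = S − 2λn = (-12, -8, 12) − (-1/4)·(96, 0, -120) = (12, -8, -18).

(12, -8, -18)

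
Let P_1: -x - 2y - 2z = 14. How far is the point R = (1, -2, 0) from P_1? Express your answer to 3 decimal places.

3.667

n·R − d = (-1)·(1) + (-2)·(-2) + (-2)·(0) − 14 = -11; |n| = √9.
Distance = |-11| / √9 = 11/√9 ≈ 3.667.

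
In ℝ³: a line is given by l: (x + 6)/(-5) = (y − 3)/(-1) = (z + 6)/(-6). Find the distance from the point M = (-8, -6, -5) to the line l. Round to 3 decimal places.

9.125

l has direction (-5, -1, -6) through (-6, 3, -6).
Taking (-6, 3, -6) on l with direction v = (-5, -1, -6): w = M − (-6, 3, -6) = (-2, -9, 1), and w × v = (55, -17, -43).
Distance = |w × v| / |v| = √5163 / √62 ≈ 9.125.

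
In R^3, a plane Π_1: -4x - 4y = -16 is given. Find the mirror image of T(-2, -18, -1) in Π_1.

(22, 6, -1)

λ = (n·T − d)/|n|² = (80 − (-16))/32 = 3.
Reflection = T − 2λn = (-2, -18, -1) − 6·(-4, -4, 0) = (22, 6, -1).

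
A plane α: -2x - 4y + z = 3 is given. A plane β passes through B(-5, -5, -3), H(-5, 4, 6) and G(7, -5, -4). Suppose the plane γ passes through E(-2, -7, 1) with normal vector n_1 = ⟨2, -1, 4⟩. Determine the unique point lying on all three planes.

BH = (0, 9, 9), BG = (12, 0, -1); a normal to β is BH × BG = (-9, 108, -108).
Using B: β has equation -9x + 108y - 108z = -171.
γ: n_1·r = n_1·E gives 2x - y + 4z = 7.
Solving the 3×3 linear system -2x - 4y + z = 3, -9x + 108y - 108z = -171, 2x - y + 4z = 7 (e.g. by elimination or Cramer's rule, determinant = -135) gives (-5, 3, 5).

(-5, 3, 5)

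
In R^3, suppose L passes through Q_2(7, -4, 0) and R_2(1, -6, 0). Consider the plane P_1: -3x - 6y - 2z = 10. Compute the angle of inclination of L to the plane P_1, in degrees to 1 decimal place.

42.7

A direction vector for L is R_2 − Q_2 = (-6, -2, 0).
sin θ = |n·v| / (|n||v|) = |30| / (√49 · √40) = 0.67763.
θ ≈ 42.7°.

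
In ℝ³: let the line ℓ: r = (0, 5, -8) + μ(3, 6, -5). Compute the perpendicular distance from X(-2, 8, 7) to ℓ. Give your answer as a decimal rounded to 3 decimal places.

13.465

Taking (0, 5, -8) on ℓ with direction v = (3, 6, -5): w = X − (0, 5, -8) = (-2, 3, 15), and w × v = (-105, 35, -21).
Distance = |w × v| / |v| = √12691 / √70 ≈ 13.465.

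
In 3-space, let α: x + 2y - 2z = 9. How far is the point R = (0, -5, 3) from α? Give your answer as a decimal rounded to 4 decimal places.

8.3333

n·R − d = (1)·(0) + (2)·(-5) + (-2)·(3) − 9 = -25; |n| = √9.
Distance = |-25| / √9 = 25/√9 ≈ 8.3333.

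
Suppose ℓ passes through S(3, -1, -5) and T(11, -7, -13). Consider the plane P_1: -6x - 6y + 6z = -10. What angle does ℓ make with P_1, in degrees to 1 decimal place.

A direction vector for ℓ is T − S = (8, -6, -8).
sin θ = |n·v| / (|n||v|) = |-60| / (√108 · √164) = 0.45083.
θ ≈ 26.8°.

26.8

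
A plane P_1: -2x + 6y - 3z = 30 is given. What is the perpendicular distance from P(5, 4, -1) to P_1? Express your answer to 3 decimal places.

1.857

n·P − d = (-2)·(5) + (6)·(4) + (-3)·(-1) − 30 = -13; |n| = √49.
Distance = |-13| / √49 = 13/√49 ≈ 1.857.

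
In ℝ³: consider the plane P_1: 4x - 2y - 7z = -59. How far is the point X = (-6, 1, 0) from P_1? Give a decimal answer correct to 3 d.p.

3.973

n·X − d = (4)·(-6) + (-2)·(1) + (-7)·(0) − (-59) = 33; |n| = √69.
Distance = |33| / √69 = 33/√69 ≈ 3.973.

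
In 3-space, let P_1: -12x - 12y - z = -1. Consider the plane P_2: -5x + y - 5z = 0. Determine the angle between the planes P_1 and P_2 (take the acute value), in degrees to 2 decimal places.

64.12

cos θ = |n₁·n₂| / (|n₁||n₂|) = |53| / (√289 · √51).
θ = arccos(0.43656) ≈ 64.12°.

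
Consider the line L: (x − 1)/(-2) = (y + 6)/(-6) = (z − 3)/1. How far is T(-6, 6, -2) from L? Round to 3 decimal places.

L has direction (-2, -6, 1) through (1, -6, 3).
Taking (1, -6, 3) on L with direction v = (-2, -6, 1): w = T − (1, -6, 3) = (-7, 12, -5), and w × v = (-18, 17, 66).
Distance = |w × v| / |v| = √4969 / √41 ≈ 11.009.

11.009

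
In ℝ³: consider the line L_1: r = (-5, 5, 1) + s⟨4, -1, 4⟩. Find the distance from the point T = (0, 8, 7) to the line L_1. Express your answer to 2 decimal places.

Taking (-5, 5, 1) on L_1 with direction v = (4, -1, 4): w = T − (-5, 5, 1) = (5, 3, 6), and w × v = (18, 4, -17).
Distance = |w × v| / |v| = √629 / √33 ≈ 4.37.

4.37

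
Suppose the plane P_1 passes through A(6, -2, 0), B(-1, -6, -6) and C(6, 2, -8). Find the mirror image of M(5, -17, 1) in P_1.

(-7, -5, 7)

AB = (-7, -4, -6), AC = (0, 4, -8); a normal to P_1 is AB × AC = (56, -56, -28).
Using A: P_1 has equation 56x - 56y - 28z = 448.
λ = (n·M − d)/|n|² = (1204 − 448)/7056 = 3/28.
Reflection = M − 2λn = (5, -17, 1) − (3/14)·(56, -56, -28) = (-7, -5, 7).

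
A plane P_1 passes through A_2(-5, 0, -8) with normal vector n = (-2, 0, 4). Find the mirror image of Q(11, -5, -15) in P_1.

(-1, -5, 9)

P_1: n·r = n·A_2 gives -2x + 4z = -22.
λ = (n·Q − d)/|n|² = (-82 − (-22))/20 = -3.
Reflection = Q − 2λn = (11, -5, -15) − (-6)·(-2, 0, 4) = (-1, -5, 9).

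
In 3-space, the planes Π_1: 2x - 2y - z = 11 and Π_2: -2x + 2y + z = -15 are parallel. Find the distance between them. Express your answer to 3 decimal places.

1.333

Rescale Π_2 by 1/(-1): 2x - 2y - z = 15. Then distance = |11 − 15| / √9 ≈ 1.333.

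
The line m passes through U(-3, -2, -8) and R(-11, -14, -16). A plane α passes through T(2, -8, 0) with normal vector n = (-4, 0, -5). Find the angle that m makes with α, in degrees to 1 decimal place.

43.0

A direction vector for m is R − U = (-8, -12, -8).
α: n·r = n·T gives -4x - 5z = -8.
sin θ = |n·v| / (|n||v|) = |72| / (√41 · √272) = 0.68180.
θ ≈ 43.0°.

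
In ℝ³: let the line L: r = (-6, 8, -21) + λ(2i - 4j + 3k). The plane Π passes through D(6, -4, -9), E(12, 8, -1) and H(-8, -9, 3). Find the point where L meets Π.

(2, -8, -9)

DE = (6, 12, 8), DH = (-14, -5, 12); a normal to Π is DE × DH = (184, -184, 138).
Using D: Π has equation 184x - 184y + 138z = 598.
Substitute r = (-6, 8, -21) + t(2, -4, 3) into the plane: -5474 + 1518t = 598, so t = 4.
Intersection: (-6, 8, -21) + 4·(2, -4, 3) = (2, -8, -9).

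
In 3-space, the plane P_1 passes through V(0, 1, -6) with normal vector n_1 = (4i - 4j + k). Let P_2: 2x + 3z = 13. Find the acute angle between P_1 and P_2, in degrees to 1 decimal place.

57.9

P_1: n_1·r = n_1·V gives 4x - 4y + z = -10.
cos θ = |n₁·n₂| / (|n₁||n₂|) = |11| / (√33 · √13).
θ = arccos(0.53109) ≈ 57.9°.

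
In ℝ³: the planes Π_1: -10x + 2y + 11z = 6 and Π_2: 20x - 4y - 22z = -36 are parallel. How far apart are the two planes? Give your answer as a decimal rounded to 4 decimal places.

0.8000

Rescale Π_2 by 1/(-2): -10x + 2y + 11z = 18. Then distance = |6 − 18| / √225 ≈ 0.8000.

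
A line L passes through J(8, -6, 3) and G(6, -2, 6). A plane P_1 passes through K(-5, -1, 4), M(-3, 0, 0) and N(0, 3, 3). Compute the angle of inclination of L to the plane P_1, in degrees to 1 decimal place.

A direction vector for L is G − J = (-2, 4, 3).
KM = (2, 1, -4), KN = (5, 4, -1); a normal to P_1 is KM × KN = (15, -18, 3).
Using K: P_1 has equation 15x - 18y + 3z = -45.
sin θ = |n·v| / (|n||v|) = |-93| / (√558 · √29) = 0.73108.
θ ≈ 47.0°.

47.0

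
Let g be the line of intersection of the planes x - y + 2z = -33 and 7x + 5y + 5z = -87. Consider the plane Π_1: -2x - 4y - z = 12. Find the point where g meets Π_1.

Direction of g: (1, -1, 2) × (7, 5, 5) = (-15, 9, 12).
A point on g: solving the two plane equations with x = -21 gives (-21, 12, 0).
Substitute r = (-21, 12, 0) + t(-15, 9, 12) into the plane: -6 + (-18)t = 12, so t = -1.
Intersection: (-21, 12, 0) + (-1)·(-15, 9, 12) = (-6, 3, -12).

(-6, 3, -12)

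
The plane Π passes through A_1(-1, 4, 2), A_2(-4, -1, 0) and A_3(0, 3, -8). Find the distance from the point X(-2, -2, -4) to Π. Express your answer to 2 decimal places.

1.65

A_1A_2 = (-3, -5, -2), A_1A_3 = (1, -1, -10); a normal to Π is A_1A_2 × A_1A_3 = (48, -32, 8).
Using A_1: Π has equation 48x - 32y + 8z = -160.
n·X − d = (48)·(-2) + (-32)·(-2) + (8)·(-4) − (-160) = 96; |n| = √3392.
Distance = |96| / √3392 = 96/√3392 ≈ 1.65.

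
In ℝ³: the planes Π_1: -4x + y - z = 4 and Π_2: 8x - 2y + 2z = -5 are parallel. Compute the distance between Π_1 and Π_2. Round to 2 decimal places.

0.35

Rescale Π_2 by 1/(-2): -4x + y - z = 5/2. Then distance = |4 − (5/2)| / √18 ≈ 0.35.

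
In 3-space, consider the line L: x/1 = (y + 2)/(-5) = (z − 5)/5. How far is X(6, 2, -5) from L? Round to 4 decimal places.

8.4668

L has direction (1, -5, 5) through (0, -2, 5).
Taking (0, -2, 5) on L with direction v = (1, -5, 5): w = X − (0, -2, 5) = (6, 4, -10), and w × v = (-30, -40, -34).
Distance = |w × v| / |v| = √3656 / √51 ≈ 8.4668.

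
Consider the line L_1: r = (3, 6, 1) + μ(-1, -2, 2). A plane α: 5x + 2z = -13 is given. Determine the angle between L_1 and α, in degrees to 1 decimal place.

3.5

sin θ = |n·v| / (|n||v|) = |-1| / (√29 · √9) = 0.06190.
θ ≈ 3.5°.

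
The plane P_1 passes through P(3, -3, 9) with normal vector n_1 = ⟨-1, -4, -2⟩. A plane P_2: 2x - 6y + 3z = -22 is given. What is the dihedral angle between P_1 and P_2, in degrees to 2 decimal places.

60.08

P_1: n_1·r = n_1·P gives -x - 4y - 2z = -9.
cos θ = |n₁·n₂| / (|n₁||n₂|) = |16| / (√21 · √49).
θ = arccos(0.49878) ≈ 60.08°.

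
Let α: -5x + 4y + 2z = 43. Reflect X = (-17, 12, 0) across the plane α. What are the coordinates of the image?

λ = (n·X − d)/|n|² = (133 − 43)/45 = 2.
Reflection = X − 2λn = (-17, 12, 0) − 4·(-5, 4, 2) = (3, -4, -8).

(3, -4, -8)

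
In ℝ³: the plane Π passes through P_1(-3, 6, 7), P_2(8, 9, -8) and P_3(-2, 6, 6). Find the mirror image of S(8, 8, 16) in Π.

(-4, -8, 4)

P_1P_2 = (11, 3, -15), P_1P_3 = (1, 0, -1); a normal to Π is P_1P_2 × P_1P_3 = (-3, -4, -3).
Using P_1: Π has equation -3x - 4y - 3z = -36.
λ = (n·S − d)/|n|² = (-104 − (-36))/34 = -2.
Reflection = S − 2λn = (8, 8, 16) − (-4)·(-3, -4, -3) = (-4, -8, 4).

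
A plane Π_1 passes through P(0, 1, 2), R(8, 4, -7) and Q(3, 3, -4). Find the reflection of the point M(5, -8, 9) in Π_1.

(5, 4, 13)

PR = (8, 3, -9), PQ = (3, 2, -6); a normal to Π_1 is PR × PQ = (0, 21, 7).
Using P: Π_1 has equation 21y + 7z = 35.
λ = (n·M − d)/|n|² = (-105 − 35)/490 = -2/7.
Reflection = M − 2λn = (5, -8, 9) − (-4/7)·(0, 21, 7) = (5, 4, 13).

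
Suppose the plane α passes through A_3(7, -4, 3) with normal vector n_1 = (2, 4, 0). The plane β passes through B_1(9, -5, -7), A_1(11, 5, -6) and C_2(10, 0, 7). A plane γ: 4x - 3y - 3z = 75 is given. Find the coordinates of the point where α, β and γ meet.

α: n_1·r = n_1·A_3 gives 2x + 4y = -2.
B_1A_1 = (2, 10, 1), B_1C_2 = (1, 5, 14); a normal to β is B_1A_1 × B_1C_2 = (135, -27, 0).
Using B_1: β has equation 135x - 27y = 1350.
Solving the 3×3 linear system 2x + 4y = -2, 135x - 27y = 1350, 4x - 3y - 3z = 75 (e.g. by elimination or Cramer's rule, determinant = 1782) gives (9, -5, -8).

(9, -5, -8)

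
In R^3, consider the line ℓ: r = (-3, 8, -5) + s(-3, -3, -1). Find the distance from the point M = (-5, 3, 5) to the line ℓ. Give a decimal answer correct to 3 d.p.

11.074

Taking (-3, 8, -5) on ℓ with direction v = (-3, -3, -1): w = M − (-3, 8, -5) = (-2, -5, 10), and w × v = (35, -32, -9).
Distance = |w × v| / |v| = √2330 / √19 ≈ 11.074.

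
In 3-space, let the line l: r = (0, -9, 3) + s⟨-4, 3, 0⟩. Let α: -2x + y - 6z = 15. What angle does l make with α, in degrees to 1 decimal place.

sin θ = |n·v| / (|n||v|) = |11| / (√41 · √25) = 0.34358.
θ ≈ 20.1°.

20.1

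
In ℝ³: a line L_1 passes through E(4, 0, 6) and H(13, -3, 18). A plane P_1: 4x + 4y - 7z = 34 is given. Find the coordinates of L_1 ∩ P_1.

(-5, 3, -6)

A direction vector for L_1 is H − E = (9, -3, 12).
Substitute r = (4, 0, 6) + t(9, -3, 12) into the plane: -26 + (-60)t = 34, so t = -1.
Intersection: (4, 0, 6) + (-1)·(9, -3, 12) = (-5, 3, -6).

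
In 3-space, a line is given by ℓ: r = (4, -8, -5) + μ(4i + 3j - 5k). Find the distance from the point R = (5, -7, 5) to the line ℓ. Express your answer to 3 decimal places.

8.063

Taking (4, -8, -5) on ℓ with direction v = (4, 3, -5): w = R − (4, -8, -5) = (1, 1, 10), and w × v = (-35, 45, -1).
Distance = |w × v| / |v| = √3251 / √50 ≈ 8.063.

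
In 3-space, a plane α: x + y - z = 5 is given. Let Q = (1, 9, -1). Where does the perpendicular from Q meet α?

(-1, 7, 1)

Foot = Q − λn with λ = (n·Q − d)/|n|² = (11 − 5)/3 = 2.
Foot = (1, 9, -1) − 2·(1, 1, -1) = (-1, 7, 1).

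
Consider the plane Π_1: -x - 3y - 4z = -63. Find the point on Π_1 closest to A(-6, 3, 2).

(-4, 9, 10)

Foot = A − λn with λ = (n·A − d)/|n|² = (-11 − (-63))/26 = 2.
Foot = (-6, 3, 2) − 2·(-1, -3, -4) = (-4, 9, 10).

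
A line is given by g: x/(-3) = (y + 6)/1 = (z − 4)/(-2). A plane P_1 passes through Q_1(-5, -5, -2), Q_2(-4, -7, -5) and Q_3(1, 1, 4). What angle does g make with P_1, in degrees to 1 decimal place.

43.0

g has direction (-3, 1, -2) through (0, -6, 4).
Q_1Q_2 = (1, -2, -3), Q_1Q_3 = (6, 6, 6); a normal to P_1 is Q_1Q_2 × Q_1Q_3 = (6, -24, 18).
Using Q_1: P_1 has equation 6x - 24y + 18z = 54.
sin θ = |n·v| / (|n||v|) = |-78| / (√936 · √14) = 0.68139.
θ ≈ 43.0°.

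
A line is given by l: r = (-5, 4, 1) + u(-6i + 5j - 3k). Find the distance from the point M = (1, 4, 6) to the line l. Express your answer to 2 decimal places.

Taking (-5, 4, 1) on l with direction v = (-6, 5, -3): w = M − (-5, 4, 1) = (6, 0, 5), and w × v = (-25, -12, 30).
Distance = |w × v| / |v| = √1669 / √70 ≈ 4.88.

4.88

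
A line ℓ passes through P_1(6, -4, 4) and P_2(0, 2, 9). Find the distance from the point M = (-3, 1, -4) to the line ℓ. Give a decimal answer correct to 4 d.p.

A direction vector for ℓ is P_2 − P_1 = (-6, 6, 5).
Taking (6, -4, 4) on ℓ with direction v = (-6, 6, 5): w = M − (6, -4, 4) = (-9, 5, -8), and w × v = (73, 93, -24).
Distance = |w × v| / |v| = √14554 / √97 ≈ 12.2491.

12.2491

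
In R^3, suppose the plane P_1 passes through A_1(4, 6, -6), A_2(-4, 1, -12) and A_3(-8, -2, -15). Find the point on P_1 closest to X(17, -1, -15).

(8, -1, -3)

A_1A_2 = (-8, -5, -6), A_1A_3 = (-12, -8, -9); a normal to P_1 is A_1A_2 × A_1A_3 = (-3, 0, 4).
Using A_1: P_1 has equation -3x + 4z = -36.
Foot = X − λn with λ = (n·X − d)/|n|² = (-111 − (-36))/25 = -3.
Foot = (17, -1, -15) − (-3)·(-3, 0, 4) = (8, -1, -3).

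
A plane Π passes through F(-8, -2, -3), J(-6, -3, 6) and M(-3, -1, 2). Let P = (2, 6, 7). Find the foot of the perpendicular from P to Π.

FJ = (2, -1, 9), FM = (5, 1, 5); a normal to Π is FJ × FM = (-14, 35, 7).
Using F: Π has equation -14x + 35y + 7z = 21.
Foot = P − λn with λ = (n·P − d)/|n|² = (231 − 21)/1470 = 1/7.
Foot = (2, 6, 7) − (1/7)·(-14, 35, 7) = (4, 1, 6).

(4, 1, 6)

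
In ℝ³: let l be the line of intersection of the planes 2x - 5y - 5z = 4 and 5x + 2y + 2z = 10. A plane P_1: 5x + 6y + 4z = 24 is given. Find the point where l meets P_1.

Direction of l: (2, -5, -5) × (5, 2, 2) = (0, -29, 29).
A point on l: solving the two plane equations with y = 3 gives (2, 3, -3).
Substitute r = (2, 3, -3) + t(0, -29, 29) into the plane: 16 + (-58)t = 24, so t = -4/29.
Intersection: (2, 3, -3) + (-4/29)·(0, -29, 29) = (2, 7, -7).

(2, 7, -7)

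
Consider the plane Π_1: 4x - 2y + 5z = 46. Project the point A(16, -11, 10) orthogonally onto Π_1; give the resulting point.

(8, -7, 0)

Foot = A − λn with λ = (n·A − d)/|n|² = (136 − 46)/45 = 2.
Foot = (16, -11, 10) − 2·(4, -2, 5) = (8, -7, 0).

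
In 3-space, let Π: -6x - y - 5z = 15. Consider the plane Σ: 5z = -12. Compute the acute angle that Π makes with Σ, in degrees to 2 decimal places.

50.58

cos θ = |n₁·n₂| / (|n₁||n₂|) = |-25| / (√62 · √25).
θ = arccos(0.63500) ≈ 50.58°.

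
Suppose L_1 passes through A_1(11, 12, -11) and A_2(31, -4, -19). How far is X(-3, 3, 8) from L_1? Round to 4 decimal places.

A direction vector for L_1 is A_2 − A_1 = (20, -16, -8).
Taking (11, 12, -11) on L_1 with direction v = (20, -16, -8): w = X − (11, 12, -11) = (-14, -9, 19), and w × v = (376, 268, 404).
Distance = |w × v| / |v| = √376416 / √720 ≈ 22.8648.

22.8648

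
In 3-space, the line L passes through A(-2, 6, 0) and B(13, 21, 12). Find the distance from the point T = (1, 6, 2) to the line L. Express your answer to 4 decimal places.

A direction vector for L is B − A = (15, 15, 12).
Taking (-2, 6, 0) on L with direction v = (15, 15, 12): w = T − (-2, 6, 0) = (3, 0, 2), and w × v = (-30, -6, 45).
Distance = |w × v| / |v| = √2961 / √594 ≈ 2.2327.

2.2327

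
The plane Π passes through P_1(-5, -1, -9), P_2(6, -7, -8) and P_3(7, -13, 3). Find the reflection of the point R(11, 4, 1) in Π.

P_1P_2 = (11, -6, 1), P_1P_3 = (12, -12, 12); a normal to Π is P_1P_2 × P_1P_3 = (-60, -120, -60).
Using P_1: Π has equation -60x - 120y - 60z = 960.
λ = (n·R − d)/|n|² = (-1200 − 960)/21600 = -1/10.
Reflection = R − 2λn = (11, 4, 1) − (-1/5)·(-60, -120, -60) = (-1, -20, -11).

(-1, -20, -11)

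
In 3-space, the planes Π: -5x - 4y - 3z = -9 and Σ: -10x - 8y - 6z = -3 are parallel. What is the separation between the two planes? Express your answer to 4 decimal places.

1.0607

Rescale Σ by 1/2: -5x - 4y - 3z = -3/2. Then distance = |-9 − (-3/2)| / √50 ≈ 1.0607.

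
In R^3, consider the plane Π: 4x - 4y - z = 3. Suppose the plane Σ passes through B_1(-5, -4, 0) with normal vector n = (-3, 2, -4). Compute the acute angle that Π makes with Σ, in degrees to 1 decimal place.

Σ: n·r = n·B_1 gives -3x + 2y - 4z = 7.
cos θ = |n₁·n₂| / (|n₁||n₂|) = |-16| / (√33 · √29).
θ = arccos(0.51721) ≈ 58.9°.

58.9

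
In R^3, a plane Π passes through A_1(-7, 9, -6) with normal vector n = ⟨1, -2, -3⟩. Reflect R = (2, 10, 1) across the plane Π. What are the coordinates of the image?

Π: n·r = n·A_1 gives x - 2y - 3z = -7.
λ = (n·R − d)/|n|² = (-21 − (-7))/14 = -1.
Reflection = R − 2λn = (2, 10, 1) − (-2)·(1, -2, -3) = (4, 6, -5).

(4, 6, -5)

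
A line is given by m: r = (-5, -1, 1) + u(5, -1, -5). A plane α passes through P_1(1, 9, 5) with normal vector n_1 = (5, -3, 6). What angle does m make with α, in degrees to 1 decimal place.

α: n_1·r = n_1·P_1 gives 5x - 3y + 6z = 8.
sin θ = |n·v| / (|n||v|) = |-2| / (√70 · √51) = 0.03347.
θ ≈ 1.9°.

1.9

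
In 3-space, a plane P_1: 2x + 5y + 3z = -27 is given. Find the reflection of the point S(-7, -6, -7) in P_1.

(-3, 4, -1)

λ = (n·S − d)/|n|² = (-65 − (-27))/38 = -1.
Reflection = S − 2λn = (-7, -6, -7) − (-2)·(2, 5, 3) = (-3, 4, -1).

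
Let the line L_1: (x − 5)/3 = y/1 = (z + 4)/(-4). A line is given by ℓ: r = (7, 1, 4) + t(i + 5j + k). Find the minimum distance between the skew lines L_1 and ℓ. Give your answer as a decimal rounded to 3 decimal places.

5.612

L_1 has direction (3, 1, -4) through (5, 0, -4).
Common perpendicular direction n = (3, 1, -4) × (1, 5, 1) = (21, -7, 14).
With w = (7, 1, 4) − (5, 0, -4) = (2, 1, 8), w · n = 147.
Distance = |w · n| / |n| = |147| / √686 ≈ 5.612.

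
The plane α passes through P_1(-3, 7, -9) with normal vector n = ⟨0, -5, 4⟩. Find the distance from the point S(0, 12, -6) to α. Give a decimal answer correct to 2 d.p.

2.03

α: n·r = n·P_1 gives -5y + 4z = -71.
n·S − d = (0)·(0) + (-5)·(12) + (4)·(-6) − (-71) = -13; |n| = √41.
Distance = |-13| / √41 = 13/√41 ≈ 2.03.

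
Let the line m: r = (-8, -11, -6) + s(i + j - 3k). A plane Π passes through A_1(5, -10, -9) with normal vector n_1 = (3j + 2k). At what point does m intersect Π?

(-7, -10, -9)

Π: n_1·r = n_1·A_1 gives 3y + 2z = -48.
Substitute r = (-8, -11, -6) + t(1, 1, -3) into the plane: -45 + (-3)t = -48, so t = 1.
Intersection: (-8, -11, -6) + 1·(1, 1, -3) = (-7, -10, -9).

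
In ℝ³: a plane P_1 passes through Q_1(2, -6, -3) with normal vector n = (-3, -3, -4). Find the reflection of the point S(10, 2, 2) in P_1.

P_1: n·r = n·Q_1 gives -3x - 3y - 4z = 24.
λ = (n·S − d)/|n|² = (-44 − 24)/34 = -2.
Reflection = S − 2λn = (10, 2, 2) − (-4)·(-3, -3, -4) = (-2, -10, -14).

(-2, -10, -14)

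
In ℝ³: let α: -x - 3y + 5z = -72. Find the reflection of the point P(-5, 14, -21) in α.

λ = (n·P − d)/|n|² = (-142 − (-72))/35 = -2.
Reflection = P − 2λn = (-5, 14, -21) − (-4)·(-1, -3, 5) = (-9, 2, -1).

(-9, 2, -1)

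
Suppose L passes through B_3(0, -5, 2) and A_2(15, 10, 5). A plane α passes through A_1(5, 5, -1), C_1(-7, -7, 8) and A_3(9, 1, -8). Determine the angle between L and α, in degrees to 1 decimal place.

23.4

A direction vector for L is A_2 − B_3 = (15, 15, 3).
A_1C_1 = (-12, -12, 9), A_1A_3 = (4, -4, -7); a normal to α is A_1C_1 × A_1A_3 = (120, -48, 96).
Using A_1: α has equation 120x - 48y + 96z = 264.
sin θ = |n·v| / (|n||v|) = |1368| / (√25920 · √459) = 0.39661.
θ ≈ 23.4°.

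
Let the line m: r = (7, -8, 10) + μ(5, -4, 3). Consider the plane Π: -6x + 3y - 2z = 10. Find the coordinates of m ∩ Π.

(-3, 0, 4)

Substitute r = (7, -8, 10) + t(5, -4, 3) into the plane: -86 + (-48)t = 10, so t = -2.
Intersection: (7, -8, 10) + (-2)·(5, -4, 3) = (-3, 0, 4).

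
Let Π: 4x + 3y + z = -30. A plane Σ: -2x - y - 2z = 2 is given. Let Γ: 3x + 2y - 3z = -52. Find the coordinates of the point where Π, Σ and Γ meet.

(-8, -2, 8)

Solving the 3×3 linear system 4x + 3y + z = -30, -2x - y - 2z = 2, 3x + 2y - 3z = -52 (e.g. by elimination or Cramer's rule, determinant = -9) gives (-8, -2, 8).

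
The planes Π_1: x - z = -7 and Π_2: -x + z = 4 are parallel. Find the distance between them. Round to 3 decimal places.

Rescale Π_2 by 1/(-1): x - z = -4. Then distance = |-7 − (-4)| / √2 ≈ 2.121.

2.121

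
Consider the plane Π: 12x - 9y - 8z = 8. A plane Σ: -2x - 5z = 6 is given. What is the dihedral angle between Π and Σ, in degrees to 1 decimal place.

79.9

cos θ = |n₁·n₂| / (|n₁||n₂|) = |16| / (√289 · √29).
θ = arccos(0.17477) ≈ 79.9°.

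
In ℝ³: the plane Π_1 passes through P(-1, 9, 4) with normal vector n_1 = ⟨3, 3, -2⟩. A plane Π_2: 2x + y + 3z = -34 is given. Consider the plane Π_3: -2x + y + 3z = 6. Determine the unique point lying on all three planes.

Π_1: n_1·r = n_1·P gives 3x + 3y - 2z = 16.
Solving the 3×3 linear system 3x + 3y - 2z = 16, 2x + y + 3z = -34, -2x + y + 3z = 6 (e.g. by elimination or Cramer's rule, determinant = -44) gives (-10, 10, -8).

(-10, 10, -8)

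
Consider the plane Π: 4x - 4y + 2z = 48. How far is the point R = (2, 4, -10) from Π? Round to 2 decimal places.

n·R − d = (4)·(2) + (-4)·(4) + (2)·(-10) − 48 = -76; |n| = √36.
Distance = |-76| / √36 = 76/√36 ≈ 12.67.

12.67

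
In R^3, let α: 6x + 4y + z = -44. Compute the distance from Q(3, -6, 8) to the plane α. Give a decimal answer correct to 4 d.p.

n·Q − d = (6)·(3) + (4)·(-6) + (1)·(8) − (-44) = 46; |n| = √53.
Distance = |46| / √53 = 46/√53 ≈ 6.3186.

6.3186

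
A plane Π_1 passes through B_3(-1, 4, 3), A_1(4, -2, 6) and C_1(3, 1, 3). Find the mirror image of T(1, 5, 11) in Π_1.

(-5, -3, 5)

B_3A_1 = (5, -6, 3), B_3C_1 = (4, -3, 0); a normal to Π_1 is B_3A_1 × B_3C_1 = (9, 12, 9).
Using B_3: Π_1 has equation 9x + 12y + 9z = 66.
λ = (n·T − d)/|n|² = (168 − 66)/306 = 1/3.
Reflection = T − 2λn = (1, 5, 11) − (2/3)·(9, 12, 9) = (-5, -3, 5).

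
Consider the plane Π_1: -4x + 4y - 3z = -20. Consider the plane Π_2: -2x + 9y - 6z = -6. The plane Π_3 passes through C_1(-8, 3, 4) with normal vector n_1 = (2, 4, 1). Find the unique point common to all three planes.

Π_3: n_1·r = n_1·C_1 gives 2x + 4y + z = 0.
Solving the 3×3 linear system -4x + 4y - 3z = -20, -2x + 9y - 6z = -6, 2x + 4y + z = 0 (e.g. by elimination or Cramer's rule, determinant = -94) gives (6, -2, -4).

(6, -2, -4)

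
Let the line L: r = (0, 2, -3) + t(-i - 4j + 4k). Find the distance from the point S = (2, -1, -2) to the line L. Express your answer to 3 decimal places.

Taking (0, 2, -3) on L with direction v = (-1, -4, 4): w = S − (0, 2, -3) = (2, -3, 1), and w × v = (-8, -9, -11).
Distance = |w × v| / |v| = √266 / √33 ≈ 2.839.

2.839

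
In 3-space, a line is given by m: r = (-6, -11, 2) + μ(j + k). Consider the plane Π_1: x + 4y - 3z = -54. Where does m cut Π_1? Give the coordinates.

(-6, -9, 4)

Substitute r = (-6, -11, 2) + t(0, 1, 1) into the plane: -56 + 1t = -54, so t = 2.
Intersection: (-6, -11, 2) + 2·(0, 1, 1) = (-6, -9, 4).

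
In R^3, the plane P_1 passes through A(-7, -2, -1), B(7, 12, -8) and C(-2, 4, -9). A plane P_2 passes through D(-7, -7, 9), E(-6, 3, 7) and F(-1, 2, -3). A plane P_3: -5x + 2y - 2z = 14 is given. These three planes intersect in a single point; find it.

AB = (14, 14, -7), AC = (5, 6, -8); a normal to P_1 is AB × AC = (-70, 77, 14).
Using A: P_1 has equation -70x + 77y + 14z = 322.
DE = (1, 10, -2), DF = (6, 9, -12); a normal to P_2 is DE × DF = (-102, 0, -51).
Using D: P_2 has equation -102x - 51z = 255.
Solving the 3×3 linear system -70x + 77y + 14z = 322, -102x - 51z = 255, -5x + 2y - 2z = 14 (e.g. by elimination or Cramer's rule, determinant = -6069) gives (-4, 0, 3).

(-4, 0, 3)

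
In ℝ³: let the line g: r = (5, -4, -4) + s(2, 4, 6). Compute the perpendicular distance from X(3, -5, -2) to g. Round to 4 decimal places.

2.9520

Taking (5, -4, -4) on g with direction v = (2, 4, 6): w = X − (5, -4, -4) = (-2, -1, 2), and w × v = (-14, 16, -6).
Distance = |w × v| / |v| = √488 / √56 ≈ 2.9520.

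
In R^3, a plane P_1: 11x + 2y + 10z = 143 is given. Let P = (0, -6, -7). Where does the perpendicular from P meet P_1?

(11, -4, 3)

Foot = P − λn with λ = (n·P − d)/|n|² = (-82 − 143)/225 = -1.
Foot = (0, -6, -7) − (-1)·(11, 2, 10) = (11, -4, 3).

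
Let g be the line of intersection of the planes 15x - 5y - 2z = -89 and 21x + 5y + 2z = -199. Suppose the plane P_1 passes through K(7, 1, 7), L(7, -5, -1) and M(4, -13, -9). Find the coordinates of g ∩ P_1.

Direction of g: (15, -5, -2) × (21, 5, 2) = (0, -72, 180).
A point on g: solving the two plane equations with y = -3 gives (-8, -3, -8).
KL = (0, -6, -8), KM = (-3, -14, -16); a normal to P_1 is KL × KM = (-16, 24, -18).
Using K: P_1 has equation -16x + 24y - 18z = -214.
Substitute r = (-8, -3, -8) + t(0, -72, 180) into the plane: 200 + (-4968)t = -214, so t = 1/12.
Intersection: (-8, -3, -8) + (1/12)·(0, -72, 180) = (-8, -9, 7).

(-8, -9, 7)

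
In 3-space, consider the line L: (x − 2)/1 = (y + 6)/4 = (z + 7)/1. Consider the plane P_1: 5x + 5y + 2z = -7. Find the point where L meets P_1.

(3, -2, -6)

L has direction (1, 4, 1) through (2, -6, -7).
Substitute r = (2, -6, -7) + t(1, 4, 1) into the plane: -34 + 27t = -7, so t = 1.
Intersection: (2, -6, -7) + 1·(1, 4, 1) = (3, -2, -6).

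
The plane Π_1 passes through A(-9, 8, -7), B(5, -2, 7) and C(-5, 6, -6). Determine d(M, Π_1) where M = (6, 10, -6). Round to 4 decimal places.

7.7470

AB = (14, -10, 14), AC = (4, -2, 1); a normal to Π_1 is AB × AC = (18, 42, 12).
Using A: Π_1 has equation 18x + 42y + 12z = 90.
n·M − d = (18)·(6) + (42)·(10) + (12)·(-6) − 90 = 366; |n| = √2232.
Distance = |366| / √2232 = 366/√2232 ≈ 7.7470.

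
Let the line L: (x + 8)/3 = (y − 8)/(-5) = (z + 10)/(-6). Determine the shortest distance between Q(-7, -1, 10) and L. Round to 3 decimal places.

20.198

L has direction (3, -5, -6) through (-8, 8, -10).
Taking (-8, 8, -10) on L with direction v = (3, -5, -6): w = Q − (-8, 8, -10) = (1, -9, 20), and w × v = (154, 66, 22).
Distance = |w × v| / |v| = √28556 / √70 ≈ 20.198.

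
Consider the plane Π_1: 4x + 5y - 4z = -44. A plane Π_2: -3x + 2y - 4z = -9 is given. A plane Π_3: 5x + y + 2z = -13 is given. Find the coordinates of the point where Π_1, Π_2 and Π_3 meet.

(-5, 0, 6)

Solving the 3×3 linear system 4x + 5y - 4z = -44, -3x + 2y - 4z = -9, 5x + y + 2z = -13 (e.g. by elimination or Cramer's rule, determinant = 14) gives (-5, 0, 6).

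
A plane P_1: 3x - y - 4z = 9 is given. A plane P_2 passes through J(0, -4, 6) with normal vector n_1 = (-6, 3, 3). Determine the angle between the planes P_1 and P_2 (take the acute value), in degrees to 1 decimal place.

P_2: n_1·r = n_1·J gives -6x + 3y + 3z = 6.
cos θ = |n₁·n₂| / (|n₁||n₂|) = |-33| / (√26 · √54).
θ = arccos(0.88070) ≈ 28.3°.

28.3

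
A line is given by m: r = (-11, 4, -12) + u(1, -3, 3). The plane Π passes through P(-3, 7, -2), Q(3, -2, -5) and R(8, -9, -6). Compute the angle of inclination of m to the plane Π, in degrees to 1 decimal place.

21.1

PQ = (6, -9, -3), PR = (11, -16, -4); a normal to Π is PQ × PR = (-12, -9, 3).
Using P: Π has equation -12x - 9y + 3z = -33.
sin θ = |n·v| / (|n||v|) = |24| / (√234 · √19) = 0.35994.
θ ≈ 21.1°.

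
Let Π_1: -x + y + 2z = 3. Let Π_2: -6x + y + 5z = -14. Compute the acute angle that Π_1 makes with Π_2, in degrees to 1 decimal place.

cos θ = |n₁·n₂| / (|n₁||n₂|) = |17| / (√6 · √62).
θ = arccos(0.88141) ≈ 28.2°.

28.2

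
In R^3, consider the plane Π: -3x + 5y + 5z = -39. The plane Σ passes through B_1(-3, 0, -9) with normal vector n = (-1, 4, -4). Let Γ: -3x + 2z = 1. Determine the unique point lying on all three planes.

Σ: n·r = n·B_1 gives -x + 4y - 4z = 39.
Solving the 3×3 linear system -3x + 5y + 5z = -39, -x + 4y - 4z = 39, -3x + 2z = 1 (e.g. by elimination or Cramer's rule, determinant = 106) gives (-7, -2, -10).

(-7, -2, -10)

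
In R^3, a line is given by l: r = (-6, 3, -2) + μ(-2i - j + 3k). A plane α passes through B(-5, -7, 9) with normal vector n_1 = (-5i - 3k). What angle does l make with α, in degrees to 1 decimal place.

2.6

α: n_1·r = n_1·B gives -5x - 3z = -2.
sin θ = |n·v| / (|n||v|) = |1| / (√34 · √14) = 0.04583.
θ ≈ 2.6°.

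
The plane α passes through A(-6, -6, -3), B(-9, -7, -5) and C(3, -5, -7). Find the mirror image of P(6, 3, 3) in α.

(8, -7, 5)

AB = (-3, -1, -2), AC = (9, 1, -4); a normal to α is AB × AC = (6, -30, 6).
Using A: α has equation 6x - 30y + 6z = 126.
λ = (n·P − d)/|n|² = (-36 − 126)/972 = -1/6.
Reflection = P − 2λn = (6, 3, 3) − (-1/3)·(6, -30, 6) = (8, -7, 5).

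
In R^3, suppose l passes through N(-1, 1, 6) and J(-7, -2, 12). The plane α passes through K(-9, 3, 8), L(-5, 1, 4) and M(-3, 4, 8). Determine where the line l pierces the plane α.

(1, 2, 4)

A direction vector for l is J − N = (-6, -3, 6).
KL = (4, -2, -4), KM = (6, 1, 0); a normal to α is KL × KM = (4, -24, 16).
Using K: α has equation 4x - 24y + 16z = 20.
Substitute r = (-1, 1, 6) + t(-6, -3, 6) into the plane: 68 + 144t = 20, so t = -1/3.
Intersection: (-1, 1, 6) + (-1/3)·(-6, -3, 6) = (1, 2, 4).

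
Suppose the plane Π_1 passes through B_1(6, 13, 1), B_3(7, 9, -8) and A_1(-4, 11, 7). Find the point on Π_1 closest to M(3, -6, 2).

B_1B_3 = (1, -4, -9), B_1A_1 = (-10, -2, 6); a normal to Π_1 is B_1B_3 × B_1A_1 = (-42, 84, -42).
Using B_1: Π_1 has equation -42x + 84y - 42z = 798.
Foot = M − λn with λ = (n·M − d)/|n|² = (-714 − 798)/10584 = -1/7.
Foot = (3, -6, 2) − (-1/7)·(-42, 84, -42) = (-3, 6, -4).

(-3, 6, -4)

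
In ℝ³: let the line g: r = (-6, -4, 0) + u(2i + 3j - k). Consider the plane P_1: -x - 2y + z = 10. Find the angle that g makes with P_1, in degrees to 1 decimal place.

79.1

sin θ = |n·v| / (|n||v|) = |-9| / (√6 · √14) = 0.98198.
θ ≈ 79.1°.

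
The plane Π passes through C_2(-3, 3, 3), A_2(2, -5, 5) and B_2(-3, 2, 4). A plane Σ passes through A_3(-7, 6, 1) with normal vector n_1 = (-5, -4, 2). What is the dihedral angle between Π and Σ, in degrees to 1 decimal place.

50.0

C_2A_2 = (5, -8, 2), C_2B_2 = (0, -1, 1); a normal to Π is C_2A_2 × C_2B_2 = (-6, -5, -5).
Using C_2: Π has equation -6x - 5y - 5z = -12.
Σ: n_1·r = n_1·A_3 gives -5x - 4y + 2z = 13.
cos θ = |n₁·n₂| / (|n₁||n₂|) = |40| / (√86 · √45).
θ = arccos(0.64299) ≈ 50.0°.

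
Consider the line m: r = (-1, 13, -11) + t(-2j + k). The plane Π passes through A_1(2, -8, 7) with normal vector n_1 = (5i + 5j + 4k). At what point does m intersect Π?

Π: n_1·r = n_1·A_1 gives 5x + 5y + 4z = -2.
Substitute r = (-1, 13, -11) + t(0, -2, 1) into the plane: 16 + (-6)t = -2, so t = 3.
Intersection: (-1, 13, -11) + 3·(0, -2, 1) = (-1, 7, -8).

(-1, 7, -8)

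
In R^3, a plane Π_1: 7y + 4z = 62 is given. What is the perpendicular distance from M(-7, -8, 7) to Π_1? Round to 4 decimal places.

11.1631

n·M − d = (0)·(-7) + (7)·(-8) + (4)·(7) − 62 = -90; |n| = √65.
Distance = |-90| / √65 = 90/√65 ≈ 11.1631.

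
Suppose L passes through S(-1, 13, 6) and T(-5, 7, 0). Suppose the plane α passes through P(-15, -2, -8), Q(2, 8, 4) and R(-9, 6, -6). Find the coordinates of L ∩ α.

(-7, 4, -3)

A direction vector for L is T − S = (-4, -6, -6).
PQ = (17, 10, 12), PR = (6, 8, 2); a normal to α is PQ × PR = (-76, 38, 76).
Using P: α has equation -76x + 38y + 76z = 456.
Substitute r = (-1, 13, 6) + t(-4, -6, -6) into the plane: 1026 + (-380)t = 456, so t = 3/2.
Intersection: (-1, 13, 6) + (3/2)·(-4, -6, -6) = (-7, 4, -3).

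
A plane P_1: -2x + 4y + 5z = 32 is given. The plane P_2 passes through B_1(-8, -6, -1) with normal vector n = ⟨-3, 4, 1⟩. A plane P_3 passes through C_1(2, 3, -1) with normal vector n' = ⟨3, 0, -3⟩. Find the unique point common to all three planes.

(9, 5, 6)

P_2: n·r = n·B_1 gives -3x + 4y + z = -1.
P_3: n'·r = n'·C_1 gives 3x - 3z = 9.
Solving the 3×3 linear system -2x + 4y + 5z = 32, -3x + 4y + z = -1, 3x - 3z = 9 (e.g. by elimination or Cramer's rule, determinant = -60) gives (9, 5, 6).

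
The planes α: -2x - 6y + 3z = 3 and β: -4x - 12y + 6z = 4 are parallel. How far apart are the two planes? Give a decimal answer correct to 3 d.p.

0.143

Rescale β by 1/2: -2x - 6y + 3z = 2. Then distance = |3 − 2| / √49 ≈ 0.143.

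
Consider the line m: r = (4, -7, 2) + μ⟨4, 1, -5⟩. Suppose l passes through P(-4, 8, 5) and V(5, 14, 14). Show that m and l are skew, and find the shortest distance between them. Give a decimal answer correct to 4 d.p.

A direction vector for l is V − P = (9, 6, 9).
Common perpendicular direction n = (4, 1, -5) × (9, 6, 9) = (39, -81, 15).
With w = (-4, 8, 5) − (4, -7, 2) = (-8, 15, 3), w · n = -1482.
Since n ≠ 0 the lines are not parallel, and w · n = -1482 ≠ 0 so they do not intersect; hence they are skew.
Distance = |w · n| / |n| = |-1482| / √8307 ≈ 16.2602.

16.2602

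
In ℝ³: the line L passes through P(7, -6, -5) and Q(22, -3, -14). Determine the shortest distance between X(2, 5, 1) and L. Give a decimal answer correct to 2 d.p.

A direction vector for L is Q − P = (15, 3, -9).
Taking (7, -6, -5) on L with direction v = (15, 3, -9): w = X − (7, -6, -5) = (-5, 11, 6), and w × v = (-117, 45, -180).
Distance = |w × v| / |v| = √48114 / √315 ≈ 12.36.

12.36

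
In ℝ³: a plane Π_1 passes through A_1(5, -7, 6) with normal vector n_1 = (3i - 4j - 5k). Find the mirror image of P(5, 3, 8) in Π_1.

Π_1: n_1·r = n_1·A_1 gives 3x - 4y - 5z = 13.
λ = (n·P − d)/|n|² = (-37 − 13)/50 = -1.
Reflection = P − 2λn = (5, 3, 8) − (-2)·(3, -4, -5) = (11, -5, -2).

(11, -5, -2)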